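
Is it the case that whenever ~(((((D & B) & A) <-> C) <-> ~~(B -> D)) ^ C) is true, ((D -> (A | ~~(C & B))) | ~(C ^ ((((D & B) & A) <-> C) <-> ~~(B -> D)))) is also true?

A  B  C  D  |  φ  ψ
1  1  1  1  |  1  1
1  1  1  0  |  1  1
1  1  0  1  |  1  1
1  1  0  0  |  1  1
1  0  1  1  |  0  1
1  0  1  0  |  0  1
1  0  0  1  |  0  1
1  0  0  0  |  0  1
0  1  1  1  |  0  1
0  1  1  0  |  1  1
0  1  0  1  |  0  0
0  1  0  0  |  1  1
0  0  1  1  |  0  0
0  0  1  0  |  0  1
0  0  0  1  |  0  0
0  0  0  0  |  0  1
In every row where φ is true, ψ is also true, so φ ⊨ ψ.

yes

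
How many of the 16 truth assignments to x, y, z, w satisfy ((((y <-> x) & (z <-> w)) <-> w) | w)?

x | y | z | w || φ
T | T | T | T || T
T | T | T | F || T
T | T | F | T || T
T | T | F | F || F
T | F | T | T || T
T | F | T | F || T
T | F | F | T || T
T | F | F | F || T
F | T | T | T || T
F | T | T | F || T
F | T | F | T || T
F | T | F | F || T
F | F | T | T || T
F | F | T | F || T
F | F | F | T || T
F | F | F | F || F
The formula is true on 14 of the 16 rows.

14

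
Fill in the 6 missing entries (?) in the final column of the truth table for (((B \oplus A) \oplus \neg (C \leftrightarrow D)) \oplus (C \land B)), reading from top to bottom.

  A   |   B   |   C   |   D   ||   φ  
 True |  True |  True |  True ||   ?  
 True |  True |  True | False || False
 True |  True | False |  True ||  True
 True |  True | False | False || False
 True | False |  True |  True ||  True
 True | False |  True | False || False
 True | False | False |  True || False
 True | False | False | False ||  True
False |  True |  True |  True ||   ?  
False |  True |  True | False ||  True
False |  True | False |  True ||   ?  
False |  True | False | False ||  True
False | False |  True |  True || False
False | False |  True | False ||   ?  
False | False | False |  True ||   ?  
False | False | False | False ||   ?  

True, False, False, True, True, False

Row A=True, B=True, C=True, D=True: ((B \oplus A) \oplus \neg (C \leftrightarrow D)) = False, (C \land B) = True, so the formula = True.
Row A=False, B=True, C=True, D=True: ((B \oplus A) \oplus \neg (C \leftrightarrow D)) = True, (C \land B) = True, so the formula = False.
Row A=False, B=True, C=False, D=True: ((B \oplus A) \oplus \neg (C \leftrightarrow D)) = False, (C \land B) = False, so the formula = False.
Row A=False, B=False, C=True, D=False: ((B \oplus A) \oplus \neg (C \leftrightarrow D)) = True, (C \land B) = False, so the formula = True.
Row A=False, B=False, C=False, D=True: ((B \oplus A) \oplus \neg (C \leftrightarrow D)) = True, (C \land B) = False, so the formula = True.
Row A=False, B=False, C=False, D=False: ((B \oplus A) \oplus \neg (C \leftrightarrow D)) = False, (C \land B) = False, so the formula = False.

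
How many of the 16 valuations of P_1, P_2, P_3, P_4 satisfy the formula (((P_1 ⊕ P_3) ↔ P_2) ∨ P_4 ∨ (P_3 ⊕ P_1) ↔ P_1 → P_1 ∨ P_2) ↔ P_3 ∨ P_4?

12

P_1 | P_2 | P_3 | P_4 || (P_1 ⊕ P_3) | ((P_1 ⊕ P_3) ↔ P_2) | (P_3 ⊕ P_1) | (P_1 ∨ P_2) | (P_1 → (P_1 ∨ P_2)) | (P_3 ∨ P_4) | φ
 F  |  F  |  F  |  F  ||      F      |          T          |      F      |      F      |          T          |      F      | F
 F  |  F  |  F  |  T  ||      F      |          T          |      F      |      F      |          T          |      T      | T
 F  |  F  |  T  |  F  ||      T      |          F          |      T      |      F      |          T          |      T      | T
 F  |  F  |  T  |  T  ||      T      |          F          |      T      |      F      |          T          |      T      | T
 F  |  T  |  F  |  F  ||      F      |          F          |      F      |      T      |          T          |      F      | T
 F  |  T  |  F  |  T  ||      F      |          F          |      F      |      T      |          T          |      T      | T
 F  |  T  |  T  |  F  ||      T      |          T          |      T      |      T      |          T          |      T      | T
 F  |  T  |  T  |  T  ||      T      |          T          |      T      |      T      |          T          |      T      | T
 T  |  F  |  F  |  F  ||      T      |          F          |      T      |      T      |          T          |      F      | F
 T  |  F  |  F  |  T  ||      T      |          F          |      T      |      T      |          T          |      T      | T
 T  |  F  |  T  |  F  ||      F      |          T          |      F      |      T      |          T          |      T      | T
 T  |  F  |  T  |  T  ||      F      |          T          |      F      |      T      |          T          |      T      | T
 T  |  T  |  F  |  F  ||      T      |          T          |      T      |      T      |          T          |      F      | F
 T  |  T  |  F  |  T  ||      T      |          T          |      T      |      T      |          T          |      T      | T
 T  |  T  |  T  |  F  ||      F      |          F          |      F      |      T      |          T          |      T      | F
 T  |  T  |  T  |  T  ||      F      |          F          |      F      |      T      |          T          |      T      | T
The formula is true on 12 of the 16 rows.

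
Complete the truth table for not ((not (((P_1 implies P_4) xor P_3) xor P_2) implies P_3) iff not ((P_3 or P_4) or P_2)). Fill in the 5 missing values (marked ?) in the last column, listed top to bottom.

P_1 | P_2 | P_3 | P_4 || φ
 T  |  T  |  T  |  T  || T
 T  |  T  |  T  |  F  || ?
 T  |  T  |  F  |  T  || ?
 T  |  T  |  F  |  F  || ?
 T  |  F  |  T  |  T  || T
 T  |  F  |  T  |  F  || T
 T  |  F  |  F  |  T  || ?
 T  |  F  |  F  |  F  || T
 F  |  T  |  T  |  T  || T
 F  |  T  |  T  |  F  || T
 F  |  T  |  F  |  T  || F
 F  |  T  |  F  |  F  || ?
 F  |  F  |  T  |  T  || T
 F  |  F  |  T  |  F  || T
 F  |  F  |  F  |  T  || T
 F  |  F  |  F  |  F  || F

Row P_1=T, P_2=T, P_3=T, P_4=F: (not (((P_1 implies P_4) xor P_3) xor P_2) implies P_3) = T, not ((P_3 or P_4) or P_2) = F, ((not (((P_1 implies P_4) xor P_3) xor P_2) implies P_3) iff not ((P_3 or P_4) or P_2)) = F, so the formula = T.
Row P_1=T, P_2=T, P_3=F, P_4=T: (not (((P_1 implies P_4) xor P_3) xor P_2) implies P_3) = F, not ((P_3 or P_4) or P_2) = F, ((not (((P_1 implies P_4) xor P_3) xor P_2) implies P_3) iff not ((P_3 or P_4) or P_2)) = T, so the formula = F.
Row P_1=T, P_2=T, P_3=F, P_4=F: (not (((P_1 implies P_4) xor P_3) xor P_2) implies P_3) = T, not ((P_3 or P_4) or P_2) = F, ((not (((P_1 implies P_4) xor P_3) xor P_2) implies P_3) iff not ((P_3 or P_4) or P_2)) = F, so the formula = T.
Row P_1=T, P_2=F, P_3=F, P_4=T: (not (((P_1 implies P_4) xor P_3) xor P_2) implies P_3) = T, not ((P_3 or P_4) or P_2) = F, ((not (((P_1 implies P_4) xor P_3) xor P_2) implies P_3) iff not ((P_3 or P_4) or P_2)) = F, so the formula = T.
Row P_1=F, P_2=T, P_3=F, P_4=F: (not (((P_1 implies P_4) xor P_3) xor P_2) implies P_3) = F, not ((P_3 or P_4) or P_2) = F, ((not (((P_1 implies P_4) xor P_3) xor P_2) implies P_3) iff not ((P_3 or P_4) or P_2)) = T, so the formula = F.

T, F, T, T, F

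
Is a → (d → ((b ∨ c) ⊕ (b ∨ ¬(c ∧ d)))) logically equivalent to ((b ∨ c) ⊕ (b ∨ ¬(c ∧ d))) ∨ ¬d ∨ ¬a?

equivalent

a | b | c | d || φ | ψ
T | T | T | T || F | F
T | T | T | F || T | T
T | T | F | T || F | F
T | T | F | F || T | T
T | F | T | T || T | T
T | F | T | F || T | T
T | F | F | T || T | T
T | F | F | F || T | T
F | T | T | T || T | T
F | T | T | F || T | T
F | T | F | T || T | T
F | T | F | F || T | T
F | F | T | T || T | T
F | F | T | F || T | T
F | F | F | T || T | T
F | F | F | F || T | T
The columns for φ and ψ agree on every row, so they are logically equivalent.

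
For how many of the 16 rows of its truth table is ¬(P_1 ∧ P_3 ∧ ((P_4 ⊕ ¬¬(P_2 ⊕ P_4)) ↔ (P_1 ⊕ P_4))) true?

14

P_1 | P_2 | P_3 | P_4 || φ
 T  |  T  |  T  |  T  || T
 T  |  T  |  T  |  F  || F
 T  |  T  |  F  |  T  || T
 T  |  T  |  F  |  F  || T
 T  |  F  |  T  |  T  || F
 T  |  F  |  T  |  F  || T
 T  |  F  |  F  |  T  || T
 T  |  F  |  F  |  F  || T
 F  |  T  |  T  |  T  || T
 F  |  T  |  T  |  F  || T
 F  |  T  |  F  |  T  || T
 F  |  T  |  F  |  F  || T
 F  |  F  |  T  |  T  || T
 F  |  F  |  T  |  F  || T
 F  |  F  |  F  |  T  || T
 F  |  F  |  F  |  F  || T
The formula is true on 14 of the 16 rows.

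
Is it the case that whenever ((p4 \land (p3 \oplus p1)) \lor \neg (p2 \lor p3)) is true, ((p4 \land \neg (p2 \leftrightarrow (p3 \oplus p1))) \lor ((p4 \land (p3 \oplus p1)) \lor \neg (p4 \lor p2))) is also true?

no

p1  p2  p3  p4  |  φ  ψ
F   F   F   F   |  T  T
F   F   F   T   |  T  F
F   F   T   F   |  F  T
F   F   T   T   |  T  T
F   T   F   F   |  F  F
F   T   F   T   |  F  T
F   T   T   F   |  F  F
F   T   T   T   |  T  T
T   F   F   F   |  T  T
T   F   F   T   |  T  T
T   F   T   F   |  F  T
T   F   T   T   |  F  F
T   T   F   F   |  F  F
T   T   F   T   |  T  T
T   T   T   F   |  F  F
T   T   T   T   |  F  T
At p1=F, p2=F, p3=F, p4=T we have φ true but ψ false, so φ does not entail ψ.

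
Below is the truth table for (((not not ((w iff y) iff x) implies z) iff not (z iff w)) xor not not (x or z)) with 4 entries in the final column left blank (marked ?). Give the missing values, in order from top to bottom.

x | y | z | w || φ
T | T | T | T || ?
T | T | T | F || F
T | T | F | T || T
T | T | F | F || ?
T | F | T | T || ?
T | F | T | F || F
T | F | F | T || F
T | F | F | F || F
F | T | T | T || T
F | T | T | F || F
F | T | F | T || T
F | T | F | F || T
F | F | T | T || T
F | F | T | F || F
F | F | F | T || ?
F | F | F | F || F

Row x=T, y=T, z=T, w=T: ((not not ((w iff y) iff x) implies z) iff not (z iff w)) = F, not not (x or z) = T, so the formula = T.
Row x=T, y=T, z=F, w=F: ((not not ((w iff y) iff x) implies z) iff not (z iff w)) = F, not not (x or z) = T, so the formula = T.
Row x=T, y=F, z=T, w=T: ((not not ((w iff y) iff x) implies z) iff not (z iff w)) = F, not not (x or z) = T, so the formula = T.
Row x=F, y=F, z=F, w=T: ((not not ((w iff y) iff x) implies z) iff not (z iff w)) = F, not not (x or z) = F, so the formula = F.

T, T, T, F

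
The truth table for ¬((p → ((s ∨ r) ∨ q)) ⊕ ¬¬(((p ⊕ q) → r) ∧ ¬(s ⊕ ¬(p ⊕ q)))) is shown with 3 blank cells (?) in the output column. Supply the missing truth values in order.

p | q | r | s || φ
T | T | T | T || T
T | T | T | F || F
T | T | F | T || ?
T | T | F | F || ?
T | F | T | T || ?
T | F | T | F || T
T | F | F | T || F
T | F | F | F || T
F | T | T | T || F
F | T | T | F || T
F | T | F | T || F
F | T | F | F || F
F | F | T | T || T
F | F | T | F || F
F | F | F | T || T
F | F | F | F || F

T, F, F

Row p=T, q=T, r=F, s=T: (p → ((s ∨ r) ∨ q)) = T, ¬¬(((p ⊕ q) → r) ∧ ¬(s ⊕ ¬(p ⊕ q))) = T, ((p → ((s ∨ r) ∨ q)) ⊕ ¬¬(((p ⊕ q) → r) ∧ ¬(s ⊕ ¬(p ⊕ q)))) = F, so the formula = T.
Row p=T, q=T, r=F, s=F: (p → ((s ∨ r) ∨ q)) = T, ¬¬(((p ⊕ q) → r) ∧ ¬(s ⊕ ¬(p ⊕ q))) = F, ((p → ((s ∨ r) ∨ q)) ⊕ ¬¬(((p ⊕ q) → r) ∧ ¬(s ⊕ ¬(p ⊕ q)))) = T, so the formula = F.
Row p=T, q=F, r=T, s=T: (p → ((s ∨ r) ∨ q)) = T, ¬¬(((p ⊕ q) → r) ∧ ¬(s ⊕ ¬(p ⊕ q))) = F, ((p → ((s ∨ r) ∨ q)) ⊕ ¬¬(((p ⊕ q) → r) ∧ ¬(s ⊕ ¬(p ⊕ q)))) = T, so the formula = F.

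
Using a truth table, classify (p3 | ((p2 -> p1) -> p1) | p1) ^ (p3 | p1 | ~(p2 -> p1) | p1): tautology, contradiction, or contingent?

contradiction

p1  p2  p3     (p2 -> p1)  ((p2 -> p1) -> p1)  ~(p2 -> p1)  (p1 | ~(p2 -> p1))  φ
F   F   F          T               F                F               F           F
F   F   T          T               F                F               F           F
F   T   F          F               T                T               T           F
F   T   T          F               T                T               T           F
T   F   F          T               T                F               T           F
T   F   T          T               T                F               T           F
T   T   F          T               T                F               T           F
T   T   T          T               T                F               T           F
Every row is F, so the formula is a contradiction.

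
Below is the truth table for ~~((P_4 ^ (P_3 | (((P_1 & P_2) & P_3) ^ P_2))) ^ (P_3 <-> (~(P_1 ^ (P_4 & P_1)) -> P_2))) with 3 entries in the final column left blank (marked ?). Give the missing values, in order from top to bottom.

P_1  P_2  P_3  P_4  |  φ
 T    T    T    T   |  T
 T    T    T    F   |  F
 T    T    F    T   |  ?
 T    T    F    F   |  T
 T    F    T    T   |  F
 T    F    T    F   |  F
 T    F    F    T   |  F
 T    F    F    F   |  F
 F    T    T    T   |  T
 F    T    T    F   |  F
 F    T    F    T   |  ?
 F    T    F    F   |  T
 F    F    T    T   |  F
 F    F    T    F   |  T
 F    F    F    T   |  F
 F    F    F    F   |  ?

Row P_1=T, P_2=T, P_3=F, P_4=T: ((P_4 ^ (P_3 | (((P_1 & P_2) & P_3) ^ P_2))) ^ (P_3 <-> (~(P_1 ^ (P_4 & P_1)) -> P_2))) = F, ~((P_4 ^ (P_3 | (((P_1 & P_2) & P_3) ^ P_2))) ^ (P_3 <-> (~(P_1 ^ (P_4 & P_1)) -> P_2))) = T, so the formula = F.
Row P_1=F, P_2=T, P_3=F, P_4=T: ((P_4 ^ (P_3 | (((P_1 & P_2) & P_3) ^ P_2))) ^ (P_3 <-> (~(P_1 ^ (P_4 & P_1)) -> P_2))) = F, ~((P_4 ^ (P_3 | (((P_1 & P_2) & P_3) ^ P_2))) ^ (P_3 <-> (~(P_1 ^ (P_4 & P_1)) -> P_2))) = T, so the formula = F.
Row P_1=F, P_2=F, P_3=F, P_4=F: ((P_4 ^ (P_3 | (((P_1 & P_2) & P_3) ^ P_2))) ^ (P_3 <-> (~(P_1 ^ (P_4 & P_1)) -> P_2))) = T, ~((P_4 ^ (P_3 | (((P_1 & P_2) & P_3) ^ P_2))) ^ (P_3 <-> (~(P_1 ^ (P_4 & P_1)) -> P_2))) = F, so the formula = T.

F, F, T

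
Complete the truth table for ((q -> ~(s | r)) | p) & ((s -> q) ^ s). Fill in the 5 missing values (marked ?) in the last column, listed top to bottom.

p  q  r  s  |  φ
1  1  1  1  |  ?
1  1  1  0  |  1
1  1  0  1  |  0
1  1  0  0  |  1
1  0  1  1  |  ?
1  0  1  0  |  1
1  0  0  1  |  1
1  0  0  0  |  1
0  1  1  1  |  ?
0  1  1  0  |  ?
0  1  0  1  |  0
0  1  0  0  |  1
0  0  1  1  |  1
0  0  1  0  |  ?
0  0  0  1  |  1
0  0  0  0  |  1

Row p=1, q=1, r=1, s=1: ((q -> ~(s | r)) | p) = 1, ((s -> q) ^ s) = 0, so the formula = 0.
Row p=1, q=0, r=1, s=1: ((q -> ~(s | r)) | p) = 1, ((s -> q) ^ s) = 1, so the formula = 1.
Row p=0, q=1, r=1, s=1: ((q -> ~(s | r)) | p) = 0, ((s -> q) ^ s) = 0, so the formula = 0.
Row p=0, q=1, r=1, s=0: ((q -> ~(s | r)) | p) = 0, ((s -> q) ^ s) = 1, so the formula = 0.
Row p=0, q=0, r=1, s=0: ((q -> ~(s | r)) | p) = 1, ((s -> q) ^ s) = 1, so the formula = 1.

0, 1, 0, 0, 1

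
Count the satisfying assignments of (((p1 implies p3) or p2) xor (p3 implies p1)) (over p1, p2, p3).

  p1  |   p2  |   p3  ||   φ  
 True |  True |  True || False
 True |  True | False || False
 True | False |  True || False
 True | False | False ||  True
False |  True |  True ||  True
False |  True | False || False
False | False |  True ||  True
False | False | False || False
The formula is true on 3 of the 8 rows.

3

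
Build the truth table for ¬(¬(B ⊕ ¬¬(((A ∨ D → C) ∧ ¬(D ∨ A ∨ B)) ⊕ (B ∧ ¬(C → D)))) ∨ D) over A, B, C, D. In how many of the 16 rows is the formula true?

A | B | C | D | (A ∨ D) | ((A ∨ D) → C) | (A ∨ B) | (D ∨ (A ∨ B)) | ¬(D ∨ (A ∨ B)) | (C → D) | ¬(C → D) | (B ∧ ¬(C → D)) | φ
- | - | - | - | ------- | ------------- | ------- | ------------- | -------------- | ------- | -------- | -------------- | -
F | F | F | F |    F    |       T       |    F    |       F       |       T        |    T    |    F     |       F        | T
F | F | F | T |    T    |       F       |    F    |       T       |       F        |    T    |    F     |       F        | F
F | F | T | F |    F    |       T       |    F    |       F       |       T        |    F    |    T     |       F        | T
F | F | T | T |    T    |       T       |    F    |       T       |       F        |    T    |    F     |       F        | F
F | T | F | F |    F    |       T       |    T    |       T       |       F        |    T    |    F     |       F        | T
F | T | F | T |    T    |       F       |    T    |       T       |       F        |    T    |    F     |       F        | F
F | T | T | F |    F    |       T       |    T    |       T       |       F        |    F    |    T     |       T        | F
F | T | T | T |    T    |       T       |    T    |       T       |       F        |    T    |    F     |       F        | F
T | F | F | F |    T    |       F       |    T    |       T       |       F        |    T    |    F     |       F        | F
T | F | F | T |    T    |       F       |    T    |       T       |       F        |    T    |    F     |       F        | F
T | F | T | F |    T    |       T       |    T    |       T       |       F        |    F    |    T     |       F        | F
T | F | T | T |    T    |       T       |    T    |       T       |       F        |    T    |    F     |       F        | F
T | T | F | F |    T    |       F       |    T    |       T       |       F        |    T    |    F     |       F        | T
T | T | F | T |    T    |       F       |    T    |       T       |       F        |    T    |    F     |       F        | F
T | T | T | F |    T    |       T       |    T    |       T       |       F        |    F    |    T     |       T        | F
T | T | T | T |    T    |       T       |    T    |       T       |       F        |    T    |    F     |       F        | F
The formula is true on 4 of the 16 rows.

4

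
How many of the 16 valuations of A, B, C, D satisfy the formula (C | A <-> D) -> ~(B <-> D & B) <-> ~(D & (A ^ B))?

A  B  C  D     (C | A)  ((C | A) <-> D)  (D & B)  (B <-> (D & B))  ~(B <-> (D & B))  (A ^ B)  (D & (A ^ B))  ~(D & (A ^ B))  φ
F  F  F  F        F            T            F            T                F             F           F              T         F
F  F  F  T        F            F            F            T                F             F           F              T         T
F  F  T  F        T            F            F            T                F             F           F              T         T
F  F  T  T        T            T            F            T                F             F           F              T         F
F  T  F  F        F            T            F            F                T             T           F              T         T
F  T  F  T        F            F            T            T                F             T           T              F         F
F  T  T  F        T            F            F            F                T             T           F              T         T
F  T  T  T        T            T            T            T                F             T           T              F         T
T  F  F  F        T            F            F            T                F             T           F              T         T
T  F  F  T        T            T            F            T                F             T           T              F         T
T  F  T  F        T            F            F            T                F             T           F              T         T
T  F  T  T        T            T            F            T                F             T           T              F         T
T  T  F  F        T            F            F            F                T             F           F              T         T
T  T  F  T        T            T            T            T                F             F           F              T         F
T  T  T  F        T            F            F            F                T             F           F              T         T
T  T  T  T        T            T            T            T                F             F           F              T         F
The formula is true on 11 of the 16 rows.

11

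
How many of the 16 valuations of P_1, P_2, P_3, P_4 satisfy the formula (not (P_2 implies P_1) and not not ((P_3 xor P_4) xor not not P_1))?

P_1 | P_2 | P_3 | P_4 | φ
--- | --- | --- | --- | -
 T  |  T  |  T  |  T  | F
 T  |  T  |  T  |  F  | F
 T  |  T  |  F  |  T  | F
 T  |  T  |  F  |  F  | F
 T  |  F  |  T  |  T  | F
 T  |  F  |  T  |  F  | F
 T  |  F  |  F  |  T  | F
 T  |  F  |  F  |  F  | F
 F  |  T  |  T  |  T  | F
 F  |  T  |  T  |  F  | T
 F  |  T  |  F  |  T  | T
 F  |  T  |  F  |  F  | F
 F  |  F  |  T  |  T  | F
 F  |  F  |  T  |  F  | F
 F  |  F  |  F  |  T  | F
 F  |  F  |  F  |  F  | F
The formula is true on 2 of the 16 rows.

2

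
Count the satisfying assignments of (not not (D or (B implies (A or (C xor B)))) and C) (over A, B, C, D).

7

A | B | C | D | φ
- | - | - | - | -
T | T | T | T | T
T | T | T | F | T
T | T | F | T | F
T | T | F | F | F
T | F | T | T | T
T | F | T | F | T
T | F | F | T | F
T | F | F | F | F
F | T | T | T | T
F | T | T | F | F
F | T | F | T | F
F | T | F | F | F
F | F | T | T | T
F | F | T | F | T
F | F | F | T | F
F | F | F | F | F
The formula is true on 7 of the 16 rows.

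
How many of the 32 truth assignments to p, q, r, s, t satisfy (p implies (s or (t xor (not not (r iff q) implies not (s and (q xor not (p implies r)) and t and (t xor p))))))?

  p   |   q   |   r   |   s   |   t   ||   φ  
 True |  True |  True |  True |  True ||  True
 True |  True |  True |  True | False ||  True
 True |  True |  True | False |  True || False
 True |  True |  True | False | False ||  True
 True |  True | False |  True |  True ||  True
 True |  True | False |  True | False ||  True
 True |  True | False | False |  True || False
 True |  True | False | False | False ||  True
 True | False |  True |  True |  True ||  True
 True | False |  True |  True | False ||  True
 True | False |  True | False |  True || False
 True | False |  True | False | False ||  True
 True | False | False |  True |  True ||  True
 True | False | False |  True | False ||  True
 True | False | False | False |  True || False
 True | False | False | False | False ||  True
False |  True |  True |  True |  True ||  True
False |  True |  True |  True | False ||  True
False |  True |  True | False |  True ||  True
False |  True |  True | False | False ||  True
False |  True | False |  True |  True ||  True
False |  True | False |  True | False ||  True
False |  True | False | False |  True ||  True
False |  True | False | False | False ||  True
False | False |  True |  True |  True ||  True
False | False |  True |  True | False ||  True
False | False |  True | False |  True ||  True
False | False |  True | False | False ||  True
False | False | False |  True |  True ||  True
False | False | False |  True | False ||  True
False | False | False | False |  True ||  True
False | False | False | False | False ||  True
The formula is true on 28 of the 32 rows.

28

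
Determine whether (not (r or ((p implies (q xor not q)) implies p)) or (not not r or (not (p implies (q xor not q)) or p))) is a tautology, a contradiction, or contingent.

tautology

p | q | r || φ
0 | 0 | 0 || 1
0 | 0 | 1 || 1
0 | 1 | 0 || 1
0 | 1 | 1 || 1
1 | 0 | 0 || 1
1 | 0 | 1 || 1
1 | 1 | 0 || 1
1 | 1 | 1 || 1
Every row is 1, so the formula is a tautology.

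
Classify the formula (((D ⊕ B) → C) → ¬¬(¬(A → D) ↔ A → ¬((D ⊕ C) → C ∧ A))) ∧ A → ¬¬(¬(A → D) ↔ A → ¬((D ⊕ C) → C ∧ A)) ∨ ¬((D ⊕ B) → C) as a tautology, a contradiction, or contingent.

A  B  C  D  |  φ
1  1  1  1  |  1
1  1  1  0  |  1
1  1  0  1  |  1
1  1  0  0  |  1
1  0  1  1  |  1
1  0  1  0  |  1
1  0  0  1  |  1
1  0  0  0  |  1
0  1  1  1  |  1
0  1  1  0  |  1
0  1  0  1  |  1
0  1  0  0  |  1
0  0  1  1  |  1
0  0  1  0  |  1
0  0  0  1  |  1
0  0  0  0  |  1
Every row is 1, so the formula is a tautology.

tautology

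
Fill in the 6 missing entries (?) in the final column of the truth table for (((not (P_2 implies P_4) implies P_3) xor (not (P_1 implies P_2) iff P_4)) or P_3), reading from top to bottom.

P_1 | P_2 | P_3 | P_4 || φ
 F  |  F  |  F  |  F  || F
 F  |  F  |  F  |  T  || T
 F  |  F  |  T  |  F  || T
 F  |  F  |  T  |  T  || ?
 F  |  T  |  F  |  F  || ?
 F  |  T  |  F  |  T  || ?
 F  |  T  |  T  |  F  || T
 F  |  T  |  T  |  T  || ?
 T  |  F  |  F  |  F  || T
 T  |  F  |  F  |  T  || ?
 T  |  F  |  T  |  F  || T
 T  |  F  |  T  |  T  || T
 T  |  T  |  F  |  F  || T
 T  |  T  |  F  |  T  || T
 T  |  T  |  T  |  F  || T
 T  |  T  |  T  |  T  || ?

T, T, T, T, F, T

Row P_1=F, P_2=F, P_3=T, P_4=T: ((not (P_2 implies P_4) implies P_3) xor (not (P_1 implies P_2) iff P_4)) = T, so the formula = T.
Row P_1=F, P_2=T, P_3=F, P_4=F: ((not (P_2 implies P_4) implies P_3) xor (not (P_1 implies P_2) iff P_4)) = T, so the formula = T.
Row P_1=F, P_2=T, P_3=F, P_4=T: ((not (P_2 implies P_4) implies P_3) xor (not (P_1 implies P_2) iff P_4)) = T, so the formula = T.
Row P_1=F, P_2=T, P_3=T, P_4=T: ((not (P_2 implies P_4) implies P_3) xor (not (P_1 implies P_2) iff P_4)) = T, so the formula = T.
Row P_1=T, P_2=F, P_3=F, P_4=T: ((not (P_2 implies P_4) implies P_3) xor (not (P_1 implies P_2) iff P_4)) = F, so the formula = F.
Row P_1=T, P_2=T, P_3=T, P_4=T: ((not (P_2 implies P_4) implies P_3) xor (not (P_1 implies P_2) iff P_4)) = T, so the formula = T.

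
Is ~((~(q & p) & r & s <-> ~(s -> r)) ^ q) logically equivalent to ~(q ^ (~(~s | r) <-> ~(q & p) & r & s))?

equivalent

p | q | r | s || φ | ψ
0 | 0 | 0 | 0 || 0 | 0
0 | 0 | 0 | 1 || 1 | 1
0 | 0 | 1 | 0 || 0 | 0
0 | 0 | 1 | 1 || 1 | 1
0 | 1 | 0 | 0 || 1 | 1
0 | 1 | 0 | 1 || 0 | 0
0 | 1 | 1 | 0 || 1 | 1
0 | 1 | 1 | 1 || 0 | 0
1 | 0 | 0 | 0 || 0 | 0
1 | 0 | 0 | 1 || 1 | 1
1 | 0 | 1 | 0 || 0 | 0
1 | 0 | 1 | 1 || 1 | 1
1 | 1 | 0 | 0 || 1 | 1
1 | 1 | 0 | 1 || 0 | 0
1 | 1 | 1 | 0 || 1 | 1
1 | 1 | 1 | 1 || 1 | 1
The columns for φ and ψ agree on every row, so they are logically equivalent.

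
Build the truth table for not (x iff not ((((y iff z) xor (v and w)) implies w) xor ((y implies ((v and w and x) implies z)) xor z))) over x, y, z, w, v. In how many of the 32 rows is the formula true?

x  y  z  w  v  |  φ
T  T  T  T  T  |  T
T  T  T  T  F  |  T
T  T  T  F  T  |  F
T  T  T  F  F  |  F
T  T  F  T  T  |  T
T  T  F  T  F  |  F
T  T  F  F  T  |  F
T  T  F  F  F  |  F
T  F  T  T  T  |  T
T  F  T  T  F  |  T
T  F  T  F  T  |  T
T  F  T  F  F  |  T
T  F  F  T  T  |  F
T  F  F  T  F  |  F
T  F  F  F  T  |  T
T  F  F  F  F  |  T
F  T  T  T  T  |  F
F  T  T  T  F  |  F
F  T  T  F  T  |  T
F  T  T  F  F  |  T
F  T  F  T  T  |  T
F  T  F  T  F  |  T
F  T  F  F  T  |  T
F  T  F  F  F  |  T
F  F  T  T  T  |  F
F  F  T  T  F  |  F
F  F  T  F  T  |  F
F  F  T  F  F  |  F
F  F  F  T  T  |  T
F  F  F  T  F  |  T
F  F  F  F  T  |  F
F  F  F  F  F  |  F
The formula is true on 17 of the 32 rows.

17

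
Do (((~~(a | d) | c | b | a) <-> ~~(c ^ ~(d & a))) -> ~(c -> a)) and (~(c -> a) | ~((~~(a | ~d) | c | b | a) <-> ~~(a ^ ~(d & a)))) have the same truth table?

a  b  c  d  |  φ  ψ
T  T  T  T  |  F  F
T  T  T  F  |  T  T
T  T  F  T  |  T  F
T  T  F  F  |  F  T
T  F  T  T  |  F  F
T  F  T  F  |  T  T
T  F  F  T  |  T  F
T  F  F  F  |  F  T
F  T  T  T  |  T  T
F  T  T  F  |  T  T
F  T  F  T  |  F  F
F  T  F  F  |  F  F
F  F  T  T  |  T  T
F  F  T  F  |  T  T
F  F  F  T  |  F  T
F  F  F  F  |  T  F
The columns differ at a=T, b=T, c=F, d=T (φ=T, ψ=F), so they are not equivalent.

not equivalent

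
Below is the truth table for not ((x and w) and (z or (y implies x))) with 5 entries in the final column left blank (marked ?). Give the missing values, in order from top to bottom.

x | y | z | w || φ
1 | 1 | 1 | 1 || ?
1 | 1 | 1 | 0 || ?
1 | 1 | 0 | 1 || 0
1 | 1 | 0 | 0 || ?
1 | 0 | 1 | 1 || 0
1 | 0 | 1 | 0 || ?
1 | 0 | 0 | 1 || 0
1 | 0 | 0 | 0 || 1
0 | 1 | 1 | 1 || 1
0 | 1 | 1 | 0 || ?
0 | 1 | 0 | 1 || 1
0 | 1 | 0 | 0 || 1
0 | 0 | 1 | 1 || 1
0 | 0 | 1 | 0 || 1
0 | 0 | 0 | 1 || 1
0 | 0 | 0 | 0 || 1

Row x=1, y=1, z=1, w=1: (x and w) = 1, (z or (y implies x)) = 1, ((x and w) and (z or (y implies x))) = 1, so the formula = 0.
Row x=1, y=1, z=1, w=0: (x and w) = 0, (z or (y implies x)) = 1, ((x and w) and (z or (y implies x))) = 0, so the formula = 1.
Row x=1, y=1, z=0, w=0: (x and w) = 0, (z or (y implies x)) = 1, ((x and w) and (z or (y implies x))) = 0, so the formula = 1.
Row x=1, y=0, z=1, w=0: (x and w) = 0, (z or (y implies x)) = 1, ((x and w) and (z or (y implies x))) = 0, so the formula = 1.
Row x=0, y=1, z=1, w=0: (x and w) = 0, (z or (y implies x)) = 1, ((x and w) and (z or (y implies x))) = 0, so the formula = 1.

0, 1, 1, 1, 1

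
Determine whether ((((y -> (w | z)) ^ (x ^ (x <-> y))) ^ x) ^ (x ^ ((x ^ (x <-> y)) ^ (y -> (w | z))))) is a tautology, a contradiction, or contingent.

x  y  z  w     (w | z)  (y -> (w | z))  (x <-> y)  (x ^ (x <-> y))  φ
0  0  0  0        0           1             1             1         0
0  0  0  1        1           1             1             1         0
0  0  1  0        1           1             1             1         0
0  0  1  1        1           1             1             1         0
0  1  0  0        0           0             0             0         0
0  1  0  1        1           1             0             0         0
0  1  1  0        1           1             0             0         0
0  1  1  1        1           1             0             0         0
1  0  0  0        0           1             0             1         0
1  0  0  1        1           1             0             1         0
1  0  1  0        1           1             0             1         0
1  0  1  1        1           1             0             1         0
1  1  0  0        0           0             1             0         0
1  1  0  1        1           1             1             0         0
1  1  1  0        1           1             1             0         0
1  1  1  1        1           1             1             0         0
Every row is 0, so the formula is a contradiction.

contradiction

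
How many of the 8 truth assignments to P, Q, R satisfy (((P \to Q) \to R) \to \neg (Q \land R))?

P | Q | R || (P \to Q) | ((P \to Q) \to R) | (Q \land R) | \neg (Q \land R) | φ
1 | 1 | 1 ||     1     |         1         |      1      |        0         | 0
1 | 1 | 0 ||     1     |         0         |      0      |        1         | 1
1 | 0 | 1 ||     0     |         1         |      0      |        1         | 1
1 | 0 | 0 ||     0     |         1         |      0      |        1         | 1
0 | 1 | 1 ||     1     |         1         |      1      |        0         | 0
0 | 1 | 0 ||     1     |         0         |      0      |        1         | 1
0 | 0 | 1 ||     1     |         1         |      0      |        1         | 1
0 | 0 | 0 ||     1     |         0         |      0      |        1         | 1
The formula is true on 6 of the 8 rows.

6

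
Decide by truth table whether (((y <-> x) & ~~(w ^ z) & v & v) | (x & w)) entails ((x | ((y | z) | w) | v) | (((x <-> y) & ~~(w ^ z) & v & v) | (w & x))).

yes

x | y | z | w | v || φ | ψ
T | T | T | T | T || T | T
T | T | T | T | F || T | T
T | T | T | F | T || T | T
T | T | T | F | F || F | T
T | T | F | T | T || T | T
T | T | F | T | F || T | T
T | T | F | F | T || F | T
T | T | F | F | F || F | T
T | F | T | T | T || T | T
T | F | T | T | F || T | T
T | F | T | F | T || F | T
T | F | T | F | F || F | T
T | F | F | T | T || T | T
T | F | F | T | F || T | T
T | F | F | F | T || F | T
T | F | F | F | F || F | T
F | T | T | T | T || F | T
F | T | T | T | F || F | T
F | T | T | F | T || F | T
F | T | T | F | F || F | T
F | T | F | T | T || F | T
F | T | F | T | F || F | T
F | T | F | F | T || F | T
F | T | F | F | F || F | T
F | F | T | T | T || F | T
F | F | T | T | F || F | T
F | F | T | F | T || T | T
F | F | T | F | F || F | T
F | F | F | T | T || T | T
F | F | F | T | F || F | T
F | F | F | F | T || F | T
F | F | F | F | F || F | F
In every row where φ is true, ψ is also true, so φ ⊨ ψ.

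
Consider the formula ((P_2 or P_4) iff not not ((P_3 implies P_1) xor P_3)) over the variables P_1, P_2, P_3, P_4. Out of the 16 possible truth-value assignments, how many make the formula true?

10

P_1 | P_2 | P_3 | P_4 | (P_2 or P_4) | (P_3 implies P_1) | ((P_3 implies P_1) xor P_3) | φ
--- | --- | --- | --- | ------------ | ----------------- | --------------------------- | -
 T  |  T  |  T  |  T  |      T       |         T         |              F              | F
 T  |  T  |  T  |  F  |      T       |         T         |              F              | F
 T  |  T  |  F  |  T  |      T       |         T         |              T              | T
 T  |  T  |  F  |  F  |      T       |         T         |              T              | T
 T  |  F  |  T  |  T  |      T       |         T         |              F              | F
 T  |  F  |  T  |  F  |      F       |         T         |              F              | T
 T  |  F  |  F  |  T  |      T       |         T         |              T              | T
 T  |  F  |  F  |  F  |      F       |         T         |              T              | F
 F  |  T  |  T  |  T  |      T       |         F         |              T              | T
 F  |  T  |  T  |  F  |      T       |         F         |              T              | T
 F  |  T  |  F  |  T  |      T       |         T         |              T              | T
 F  |  T  |  F  |  F  |      T       |         T         |              T              | T
 F  |  F  |  T  |  T  |      T       |         F         |              T              | T
 F  |  F  |  T  |  F  |      F       |         F         |              T              | F
 F  |  F  |  F  |  T  |      T       |         T         |              T              | T
 F  |  F  |  F  |  F  |      F       |         T         |              T              | F
The formula is true on 10 of the 16 rows.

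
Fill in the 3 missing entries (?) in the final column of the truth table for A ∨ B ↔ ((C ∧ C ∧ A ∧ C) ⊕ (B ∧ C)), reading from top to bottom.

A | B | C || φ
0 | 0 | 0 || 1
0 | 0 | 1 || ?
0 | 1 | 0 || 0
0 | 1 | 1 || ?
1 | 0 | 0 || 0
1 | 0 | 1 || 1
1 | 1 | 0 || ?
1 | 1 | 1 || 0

1, 1, 0

Row A=0, B=0, C=1: (A ∨ B) = 0, ((C ∧ C ∧ A ∧ C) ⊕ (B ∧ C)) = 0, so the formula = 1.
Row A=0, B=1, C=1: (A ∨ B) = 1, ((C ∧ C ∧ A ∧ C) ⊕ (B ∧ C)) = 1, so the formula = 1.
Row A=1, B=1, C=0: (A ∨ B) = 1, ((C ∧ C ∧ A ∧ C) ⊕ (B ∧ C)) = 0, so the formula = 0.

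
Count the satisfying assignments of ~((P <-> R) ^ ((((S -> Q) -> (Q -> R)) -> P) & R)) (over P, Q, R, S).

12

P | Q | R | S | (P <-> R) | (S -> Q) | (Q -> R) | ((S -> Q) -> (Q -> R)) | φ
- | - | - | - | --------- | -------- | -------- | ---------------------- | -
T | T | T | T |     T     |    T     |    T     |           T            | T
T | T | T | F |     T     |    T     |    T     |           T            | T
T | T | F | T |     F     |    T     |    F     |           F            | T
T | T | F | F |     F     |    T     |    F     |           F            | T
T | F | T | T |     T     |    F     |    T     |           T            | T
T | F | T | F |     T     |    T     |    T     |           T            | T
T | F | F | T |     F     |    F     |    T     |           T            | T
T | F | F | F |     F     |    T     |    T     |           T            | T
F | T | T | T |     F     |    T     |    T     |           T            | T
F | T | T | F |     F     |    T     |    T     |           T            | T
F | T | F | T |     T     |    T     |    F     |           F            | F
F | T | F | F |     T     |    T     |    F     |           F            | F
F | F | T | T |     F     |    F     |    T     |           T            | T
F | F | T | F |     F     |    T     |    T     |           T            | T
F | F | F | T |     T     |    F     |    T     |           T            | F
F | F | F | F |     T     |    T     |    T     |           T            | F
The formula is true on 12 of the 16 rows.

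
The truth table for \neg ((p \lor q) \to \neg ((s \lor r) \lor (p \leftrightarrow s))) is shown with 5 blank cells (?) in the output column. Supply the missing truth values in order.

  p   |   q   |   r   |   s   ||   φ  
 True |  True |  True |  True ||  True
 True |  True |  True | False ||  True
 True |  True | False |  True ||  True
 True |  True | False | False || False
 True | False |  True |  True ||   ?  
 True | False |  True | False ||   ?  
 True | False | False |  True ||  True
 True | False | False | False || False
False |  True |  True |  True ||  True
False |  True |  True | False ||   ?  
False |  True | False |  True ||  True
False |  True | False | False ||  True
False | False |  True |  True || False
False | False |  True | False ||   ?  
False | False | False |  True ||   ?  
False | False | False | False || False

Row p=True, q=False, r=True, s=True: (p \lor q) = True, \neg ((s \lor r) \lor (p \leftrightarrow s)) = False, ((p \lor q) \to \neg ((s \lor r) \lor (p \leftrightarrow s))) = False, so the formula = True.
Row p=True, q=False, r=True, s=False: (p \lor q) = True, \neg ((s \lor r) \lor (p \leftrightarrow s)) = False, ((p \lor q) \to \neg ((s \lor r) \lor (p \leftrightarrow s))) = False, so the formula = True.
Row p=False, q=True, r=True, s=False: (p \lor q) = True, \neg ((s \lor r) \lor (p \leftrightarrow s)) = False, ((p \lor q) \to \neg ((s \lor r) \lor (p \leftrightarrow s))) = False, so the formula = True.
Row p=False, q=False, r=True, s=False: (p \lor q) = False, \neg ((s \lor r) \lor (p \leftrightarrow s)) = False, ((p \lor q) \to \neg ((s \lor r) \lor (p \leftrightarrow s))) = True, so the formula = False.
Row p=False, q=False, r=False, s=True: (p \lor q) = False, \neg ((s \lor r) \lor (p \leftrightarrow s)) = False, ((p \lor q) \to \neg ((s \lor r) \lor (p \leftrightarrow s))) = True, so the formula = False.

True, True, True, False, False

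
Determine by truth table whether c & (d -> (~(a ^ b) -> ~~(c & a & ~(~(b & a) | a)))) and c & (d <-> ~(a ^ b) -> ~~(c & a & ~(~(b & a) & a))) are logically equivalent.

a | b | c | d || φ | ψ
F | F | F | F || F | F
F | F | F | T || F | F
F | F | T | F || T | T
F | F | T | T || F | F
F | T | F | F || F | F
F | T | F | T || F | F
F | T | T | F || T | F
F | T | T | T || T | T
T | F | F | F || F | F
T | F | F | T || F | F
T | F | T | F || T | F
T | F | T | T || T | T
T | T | F | F || F | F
T | T | F | T || F | F
T | T | T | F || T | F
T | T | T | T || F | T
The columns differ at a=F, b=T, c=T, d=F (φ=T, ψ=F), so they are not equivalent.

not equivalent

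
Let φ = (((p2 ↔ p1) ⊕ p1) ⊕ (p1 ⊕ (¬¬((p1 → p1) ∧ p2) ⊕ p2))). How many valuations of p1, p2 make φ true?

  p1  |   p2  ||   φ  
 True |  True ||  True
 True | False || False
False |  True || False
False | False ||  True
The formula is true on 2 of the 4 rows.

2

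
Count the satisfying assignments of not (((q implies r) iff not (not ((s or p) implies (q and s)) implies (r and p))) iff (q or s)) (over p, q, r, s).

p | q | r | s | (q implies r) | (s or p) | (q and s) | ((s or p) implies (q and s)) | (r and p) | (q or s) | φ
- | - | - | - | ------------- | -------- | --------- | ---------------------------- | --------- | -------- | -
1 | 1 | 1 | 1 |       1       |    1     |     1     |              1               |     1     |    1     | 1
1 | 1 | 1 | 0 |       1       |    1     |     0     |              0               |     1     |    1     | 1
1 | 1 | 0 | 1 |       0       |    1     |     1     |              1               |     0     |    1     | 0
1 | 1 | 0 | 0 |       0       |    1     |     0     |              0               |     0     |    1     | 1
1 | 0 | 1 | 1 |       1       |    1     |     0     |              0               |     1     |    1     | 1
1 | 0 | 1 | 0 |       1       |    1     |     0     |              0               |     1     |    0     | 0
1 | 0 | 0 | 1 |       1       |    1     |     0     |              0               |     0     |    1     | 0
1 | 0 | 0 | 0 |       1       |    1     |     0     |              0               |     0     |    0     | 1
0 | 1 | 1 | 1 |       1       |    1     |     1     |              1               |     0     |    1     | 1
0 | 1 | 1 | 0 |       1       |    0     |     0     |              1               |     0     |    1     | 1
0 | 1 | 0 | 1 |       0       |    1     |     1     |              1               |     0     |    1     | 0
0 | 1 | 0 | 0 |       0       |    0     |     0     |              1               |     0     |    1     | 0
0 | 0 | 1 | 1 |       1       |    1     |     0     |              0               |     0     |    1     | 0
0 | 0 | 1 | 0 |       1       |    0     |     0     |              1               |     0     |    0     | 0
0 | 0 | 0 | 1 |       1       |    1     |     0     |              0               |     0     |    1     | 0
0 | 0 | 0 | 0 |       1       |    0     |     0     |              1               |     0     |    0     | 0
The formula is true on 7 of the 16 rows.

7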